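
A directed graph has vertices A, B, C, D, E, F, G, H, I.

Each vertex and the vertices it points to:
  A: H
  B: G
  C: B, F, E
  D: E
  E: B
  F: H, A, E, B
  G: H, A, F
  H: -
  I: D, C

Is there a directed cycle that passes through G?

Yes

G is on a cycle iff G can reach itself via ≥1 edge.
G → F → B → G — yes.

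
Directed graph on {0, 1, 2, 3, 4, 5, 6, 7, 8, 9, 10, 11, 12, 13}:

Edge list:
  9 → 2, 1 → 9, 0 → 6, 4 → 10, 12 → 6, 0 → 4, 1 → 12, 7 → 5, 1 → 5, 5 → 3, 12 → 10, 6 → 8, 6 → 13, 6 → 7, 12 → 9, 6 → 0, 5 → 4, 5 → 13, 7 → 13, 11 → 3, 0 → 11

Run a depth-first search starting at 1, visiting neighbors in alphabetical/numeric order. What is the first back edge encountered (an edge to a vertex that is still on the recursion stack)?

0→6

DFS from 1 (visiting neighbors in alphabetical/numeric order); mark gray on enter, black on exit:
1 gray
  5 gray
    3 gray
    3 black
    4 gray
      10 gray
      10 black
    4 black
    13 gray
    13 black
  5 black
  9 gray
    2 gray
    2 black
  9 black
  12 gray
    6 gray
      0 gray
        0→4: 4 black — skip
        0→6: 6 is gray → back edge
First back edge: 0 → 6.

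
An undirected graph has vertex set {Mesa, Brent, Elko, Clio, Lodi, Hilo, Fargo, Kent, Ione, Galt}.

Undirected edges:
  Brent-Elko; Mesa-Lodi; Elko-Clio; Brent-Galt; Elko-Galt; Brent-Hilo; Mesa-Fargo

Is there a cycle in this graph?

Yes

DFS, tracking each vertex's parent; an edge to a visited non-parent vertex closes a cycle.
Start from Clio:
visit Clio (parent –)
  visit Elko (parent Clio)
    visit Galt (parent Elko)
      Galt–Elko: parent, skip
      visit Brent (parent Galt)
        Brent–Galt: parent, skip
        visit Hilo (parent Brent)
          Hilo–Brent: parent, skip
        Brent–Elko: Elko visited and ≠ parent → cycle
Cycle: Elko – Galt – Brent – Elko.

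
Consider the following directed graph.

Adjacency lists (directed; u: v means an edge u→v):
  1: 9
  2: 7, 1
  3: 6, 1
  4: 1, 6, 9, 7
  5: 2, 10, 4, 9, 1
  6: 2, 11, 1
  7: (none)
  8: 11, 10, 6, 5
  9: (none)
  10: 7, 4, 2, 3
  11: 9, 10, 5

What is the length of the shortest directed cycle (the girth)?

4

For each vertex v, BFS finds the shortest path from v back to v.
The shortest such closed walk is 6 → 11 → 10 → 3 → 6, length 4.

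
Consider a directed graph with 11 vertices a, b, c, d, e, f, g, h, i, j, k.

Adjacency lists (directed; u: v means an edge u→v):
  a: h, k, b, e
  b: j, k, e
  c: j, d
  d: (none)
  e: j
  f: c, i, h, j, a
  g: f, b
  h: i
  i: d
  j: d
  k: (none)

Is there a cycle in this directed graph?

No

DFS with white/gray/black marking, starting from j:
j gray
  d gray
  d black
j black
a gray
  h gray
    i gray
      i→d: d black — skip
    i black
  h black
  k gray
  k black
  b gray
    b→j: j black — skip
    b→k: k black — skip
    e gray
      e→j: j black — skip
    e black
  b black
  a→e: e black — skip
a black
c gray
  c→j: j black — skip
  c→d: d black — skip
c black
f gray
  f→c: c black — skip
  f→i: i black — skip
  f→h: h black — skip
  f→j: j black — skip
  f→a: a black — skip
f black
g gray
  g→f: f black — skip
  g→b: b black — skip
g black
Every edge goes to a white or black vertex — no back edge, so the graph is acyclic.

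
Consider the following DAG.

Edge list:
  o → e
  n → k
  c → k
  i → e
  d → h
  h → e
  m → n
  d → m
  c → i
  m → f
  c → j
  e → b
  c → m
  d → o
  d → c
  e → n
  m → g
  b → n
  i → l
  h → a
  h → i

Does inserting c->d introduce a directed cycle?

Adding c→d creates a cycle iff d can already reach c.
Path from d: d → c.
So d → … → c → d is a cycle.

Yes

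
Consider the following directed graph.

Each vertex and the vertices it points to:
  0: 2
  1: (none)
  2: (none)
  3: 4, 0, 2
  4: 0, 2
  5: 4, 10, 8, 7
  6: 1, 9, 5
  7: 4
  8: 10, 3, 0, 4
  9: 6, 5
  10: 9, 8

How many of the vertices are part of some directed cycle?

A vertex is on a directed cycle iff it belongs to a strongly connected component of size ≥ 2 (or has a self-loop).
The vertices on cycles are {5, 6, 8, 9, 10} — 5 in total.

5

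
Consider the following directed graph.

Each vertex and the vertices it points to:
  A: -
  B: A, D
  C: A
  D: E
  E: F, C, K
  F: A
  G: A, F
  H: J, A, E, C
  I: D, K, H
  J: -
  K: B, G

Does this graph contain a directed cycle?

Yes

DFS with white/gray/black marking, starting from A:
A gray
A black
B gray
  B→A: A black — skip
  D gray
    E gray
      F gray
        F→A: A black — skip
      F black
      C gray
        C→A: A black — skip
      C black
      K gray
        K→B: B is gray → back edge
Back edge found, so a cycle exists: B → D → E → K → B.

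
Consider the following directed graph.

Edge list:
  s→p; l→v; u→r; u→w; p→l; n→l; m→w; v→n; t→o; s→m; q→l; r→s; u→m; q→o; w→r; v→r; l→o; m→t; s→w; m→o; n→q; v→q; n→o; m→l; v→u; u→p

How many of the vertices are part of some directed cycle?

10

A vertex is on a directed cycle iff it belongs to a strongly connected component of size ≥ 2 (or has a self-loop).
The vertices on cycles are {l, m, n, p, q, r, s, u, v, w} — 10 in total.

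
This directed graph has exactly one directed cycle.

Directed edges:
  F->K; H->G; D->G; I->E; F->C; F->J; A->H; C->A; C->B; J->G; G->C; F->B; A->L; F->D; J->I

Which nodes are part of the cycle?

A, C, G, H

DFS with gray/black marking from C:
C gray
  B gray
  B black
  A gray
    L gray
    L black
    H gray
      G gray
        G→C: C is gray → back edge
Back edge closes the cycle C → A → H → G → C; its vertices are {A, C, G, H}.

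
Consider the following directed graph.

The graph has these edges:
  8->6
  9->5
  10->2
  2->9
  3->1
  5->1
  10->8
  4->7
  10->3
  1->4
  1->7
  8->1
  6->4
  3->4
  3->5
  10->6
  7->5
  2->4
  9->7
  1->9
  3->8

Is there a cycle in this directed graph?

Yes

DFS with white/gray/black marking, starting from 1:
1 gray
  7 gray
    5 gray
      5→1: 1 is gray → back edge
Back edge found, so a cycle exists: 1 → 7 → 5 → 1.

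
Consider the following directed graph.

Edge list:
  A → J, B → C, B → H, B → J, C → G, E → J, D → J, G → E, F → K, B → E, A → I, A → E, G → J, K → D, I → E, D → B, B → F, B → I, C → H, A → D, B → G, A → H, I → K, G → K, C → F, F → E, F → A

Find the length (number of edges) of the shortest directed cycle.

4

For each vertex v, BFS finds the shortest path from v back to v.
The shortest such closed walk is B → I → K → D → B, length 4.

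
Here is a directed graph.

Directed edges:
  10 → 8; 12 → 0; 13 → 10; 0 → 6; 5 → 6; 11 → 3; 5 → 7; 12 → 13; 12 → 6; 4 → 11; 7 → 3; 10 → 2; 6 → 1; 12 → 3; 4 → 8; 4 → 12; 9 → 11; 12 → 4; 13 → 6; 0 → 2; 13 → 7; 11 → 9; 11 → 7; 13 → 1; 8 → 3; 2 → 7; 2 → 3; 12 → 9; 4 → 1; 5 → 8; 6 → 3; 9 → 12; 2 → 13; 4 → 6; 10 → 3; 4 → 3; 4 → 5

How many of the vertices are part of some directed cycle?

7

A vertex is on a directed cycle iff it belongs to a strongly connected component of size ≥ 2 (or has a self-loop).
The vertices on cycles are {2, 4, 9, 10, 11, 12, 13} — 7 in total.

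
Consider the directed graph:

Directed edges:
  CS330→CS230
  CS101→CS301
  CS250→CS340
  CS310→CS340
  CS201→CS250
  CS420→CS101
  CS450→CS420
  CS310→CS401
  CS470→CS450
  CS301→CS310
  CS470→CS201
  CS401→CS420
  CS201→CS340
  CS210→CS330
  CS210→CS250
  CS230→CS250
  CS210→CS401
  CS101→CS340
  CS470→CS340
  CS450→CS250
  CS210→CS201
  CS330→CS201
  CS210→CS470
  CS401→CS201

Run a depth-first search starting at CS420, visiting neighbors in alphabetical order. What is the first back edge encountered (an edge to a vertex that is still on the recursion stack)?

CS401→CS420

DFS from CS420 (visiting neighbors in alphabetical order); mark gray on enter, black on exit:
CS420 gray
  CS101 gray
    CS301 gray
      CS310 gray
        CS340 gray
        CS340 black
        CS401 gray
          CS201 gray
            CS250 gray
              CS250→CS340: CS340 black — skip
            CS250 black
            CS201→CS340: CS340 black — skip
          CS201 black
          CS401→CS420: CS420 is gray → back edge
First back edge: CS401 → CS420.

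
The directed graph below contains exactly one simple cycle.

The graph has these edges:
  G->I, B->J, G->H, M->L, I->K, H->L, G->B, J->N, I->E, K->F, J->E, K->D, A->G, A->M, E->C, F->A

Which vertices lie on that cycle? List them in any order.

A, F, G, I, K

DFS with gray/black marking from G:
G gray
  B gray
    J gray
      E gray
        C gray
        C black
      E black
      N gray
      N black
    J black
  B black
  H gray
    L gray
    L black
  H black
  I gray
    I→E: E black — skip
    K gray
      D gray
      D black
      F gray
        A gray
          M gray
            M→L: L black — skip
          M black
          A→G: G is gray → back edge
Back edge closes the cycle G → I → K → F → A → G; its vertices are {A, F, G, I, K}.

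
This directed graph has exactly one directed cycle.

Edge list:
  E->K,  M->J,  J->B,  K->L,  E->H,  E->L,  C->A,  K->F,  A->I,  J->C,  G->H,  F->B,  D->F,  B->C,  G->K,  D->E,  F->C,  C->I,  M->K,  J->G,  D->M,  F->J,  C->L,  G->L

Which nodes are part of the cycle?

DFS with gray/black marking from F:
F gray
  C gray
    A gray
      I gray
      I black
    A black
    L gray
    L black
    C→I: I black — skip
  C black
  B gray
    B→C: C black — skip
  B black
  J gray
    G gray
      H gray
      H black
      K gray
        K→L: L black — skip
        K→F: F is gray → back edge
Back edge closes the cycle F → J → G → K → F; its vertices are {F, G, J, K}.

F, G, J, K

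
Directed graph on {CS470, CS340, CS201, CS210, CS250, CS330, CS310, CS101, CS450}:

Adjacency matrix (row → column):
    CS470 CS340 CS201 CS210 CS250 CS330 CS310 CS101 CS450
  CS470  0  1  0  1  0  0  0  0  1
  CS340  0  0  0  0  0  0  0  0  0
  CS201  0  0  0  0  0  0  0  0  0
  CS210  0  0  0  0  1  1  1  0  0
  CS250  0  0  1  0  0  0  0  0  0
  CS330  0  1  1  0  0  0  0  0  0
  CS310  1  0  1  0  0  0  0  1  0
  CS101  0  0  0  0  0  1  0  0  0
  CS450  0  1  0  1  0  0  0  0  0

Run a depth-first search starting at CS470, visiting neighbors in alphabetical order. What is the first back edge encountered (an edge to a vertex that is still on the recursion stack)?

CS310→CS470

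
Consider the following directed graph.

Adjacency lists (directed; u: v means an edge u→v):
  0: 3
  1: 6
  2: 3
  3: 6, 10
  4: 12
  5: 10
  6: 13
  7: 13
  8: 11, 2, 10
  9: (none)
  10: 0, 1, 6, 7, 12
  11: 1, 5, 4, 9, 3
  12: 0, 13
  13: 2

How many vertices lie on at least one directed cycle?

9

A vertex is on a directed cycle iff it belongs to a strongly connected component of size ≥ 2 (or has a self-loop).
The vertices on cycles are {0, 1, 2, 3, 6, 7, 10, 12, 13} — 9 in total.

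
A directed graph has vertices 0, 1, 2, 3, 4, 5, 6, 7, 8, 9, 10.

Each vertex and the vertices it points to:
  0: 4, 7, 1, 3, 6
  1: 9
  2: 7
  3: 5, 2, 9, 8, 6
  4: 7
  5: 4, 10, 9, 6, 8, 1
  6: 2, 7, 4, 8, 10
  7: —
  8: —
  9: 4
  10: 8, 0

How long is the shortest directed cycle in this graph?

3

For each vertex v, BFS finds the shortest path from v back to v.
The shortest such closed walk is 10 → 0 → 6 → 10, length 3.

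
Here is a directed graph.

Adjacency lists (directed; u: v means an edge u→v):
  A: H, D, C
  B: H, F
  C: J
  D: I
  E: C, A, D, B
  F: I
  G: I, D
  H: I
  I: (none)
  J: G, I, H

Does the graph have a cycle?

DFS with white/gray/black marking, starting from A:
A gray
  H gray
    I gray
    I black
  H black
  D gray
    D→I: I black — skip
  D black
  C gray
    J gray
      G gray
        G→I: I black — skip
        G→D: D black — skip
      G black
      J→I: I black — skip
      J→H: H black — skip
    J black
  C black
A black
B gray
  B→H: H black — skip
  F gray
    F→I: I black — skip
  F black
B black
E gray
  E→C: C black — skip
  E→A: A black — skip
  E→D: D black — skip
  E→B: B black — skip
E black
Every edge goes to a white or black vertex — no back edge, so the graph is acyclic.

No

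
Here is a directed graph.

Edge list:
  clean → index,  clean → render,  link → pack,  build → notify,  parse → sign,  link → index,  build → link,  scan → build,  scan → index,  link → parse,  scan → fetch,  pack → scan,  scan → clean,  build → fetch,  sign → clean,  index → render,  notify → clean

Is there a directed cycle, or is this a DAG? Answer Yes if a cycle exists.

Yes

DFS with white/gray/black marking, starting from link:
link gray
  parse gray
    sign gray
      clean gray
        render gray
        render black
        index gray
          index→render: render black — skip
        index black
      clean black
    sign black
  parse black
  pack gray
    scan gray
      fetch gray
      fetch black
      scan→clean: clean black — skip
      build gray
        build→link: link is gray → back edge
Back edge found, so a cycle exists: link → pack → scan → build → link.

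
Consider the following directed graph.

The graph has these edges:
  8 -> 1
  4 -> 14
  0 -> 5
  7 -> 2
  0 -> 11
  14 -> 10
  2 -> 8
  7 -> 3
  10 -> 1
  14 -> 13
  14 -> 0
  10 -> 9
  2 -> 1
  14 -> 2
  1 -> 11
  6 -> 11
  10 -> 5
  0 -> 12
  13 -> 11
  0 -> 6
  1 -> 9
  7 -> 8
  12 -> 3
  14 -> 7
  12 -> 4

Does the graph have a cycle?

DFS with white/gray/black marking, starting from 0:
0 gray
  6 gray
    11 gray
    11 black
  6 black
  5 gray
  5 black
  12 gray
    4 gray
      14 gray
        7 gray
          8 gray
            1 gray
              1→11: 11 black — skip
              9 gray
              9 black
            1 black
          8 black
          2 gray
            2→1: 1 black — skip
            2→8: 8 black — skip
          2 black
          3 gray
          3 black
        7 black
        14→2: 2 black — skip
        13 gray
          13→11: 11 black — skip
        13 black
        14→0: 0 is gray → back edge
Back edge found, so a cycle exists: 0 → 12 → 4 → 14 → 0.

Yes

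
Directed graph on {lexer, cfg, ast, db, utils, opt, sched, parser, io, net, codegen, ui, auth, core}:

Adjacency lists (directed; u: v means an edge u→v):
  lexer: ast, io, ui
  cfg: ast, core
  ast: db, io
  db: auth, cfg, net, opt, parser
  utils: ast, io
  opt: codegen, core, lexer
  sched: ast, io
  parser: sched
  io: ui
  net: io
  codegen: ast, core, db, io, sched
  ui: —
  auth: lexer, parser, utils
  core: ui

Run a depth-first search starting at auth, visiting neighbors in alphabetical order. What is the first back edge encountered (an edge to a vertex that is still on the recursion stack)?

db→auth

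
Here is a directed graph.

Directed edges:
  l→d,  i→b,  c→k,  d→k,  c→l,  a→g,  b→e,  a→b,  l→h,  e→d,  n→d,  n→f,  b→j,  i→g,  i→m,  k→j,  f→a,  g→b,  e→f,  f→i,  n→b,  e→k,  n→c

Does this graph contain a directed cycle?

Yes

DFS with white/gray/black marking, starting from i:
i gray
  b gray
    e gray
      f gray
        a gray
          a→b: b is gray → back edge
Back edge found, so a cycle exists: b → e → f → a → b.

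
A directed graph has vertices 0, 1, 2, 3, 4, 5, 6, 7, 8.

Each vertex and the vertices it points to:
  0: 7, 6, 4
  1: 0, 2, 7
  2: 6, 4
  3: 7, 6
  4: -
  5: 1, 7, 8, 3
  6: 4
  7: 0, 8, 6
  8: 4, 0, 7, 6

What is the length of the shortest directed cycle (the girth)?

For each vertex v, BFS finds the shortest path from v back to v.
The shortest such closed walk is 8 → 7 → 8, length 2.

2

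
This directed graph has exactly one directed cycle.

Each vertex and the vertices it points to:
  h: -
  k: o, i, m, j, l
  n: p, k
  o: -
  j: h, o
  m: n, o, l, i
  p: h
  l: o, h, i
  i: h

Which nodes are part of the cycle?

k, m, n

DFS with gray/black marking from m:
m gray
  n gray
    p gray
      h gray
      h black
    p black
    k gray
      o gray
      o black
      i gray
        i→h: h black — skip
      i black
      k→m: m is gray → back edge
Back edge closes the cycle m → n → k → m; its vertices are {k, m, n}.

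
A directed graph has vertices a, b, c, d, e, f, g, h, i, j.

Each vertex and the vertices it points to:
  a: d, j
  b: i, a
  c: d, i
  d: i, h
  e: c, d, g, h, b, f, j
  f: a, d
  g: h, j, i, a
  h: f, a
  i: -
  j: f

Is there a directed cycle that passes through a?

a is on a cycle iff a can reach itself via ≥1 edge.
a → d → h → a — yes.

Yes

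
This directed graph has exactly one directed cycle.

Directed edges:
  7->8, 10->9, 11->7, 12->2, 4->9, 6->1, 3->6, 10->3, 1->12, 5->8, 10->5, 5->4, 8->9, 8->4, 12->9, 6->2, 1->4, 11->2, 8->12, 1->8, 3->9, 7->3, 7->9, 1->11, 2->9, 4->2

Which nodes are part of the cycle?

1, 3, 6, 7, 11

DFS with gray/black marking from 3:
3 gray
  9 gray
  9 black
  6 gray
    1 gray
      8 gray
        8→9: 9 black — skip
        4 gray
          4→9: 9 black — skip
          2 gray
            2→9: 9 black — skip
          2 black
        4 black
        12 gray
          12→2: 2 black — skip
          12→9: 9 black — skip
        12 black
      8 black
      1→12: 12 black — skip
      11 gray
        11→2: 2 black — skip
        7 gray
          7→9: 9 black — skip
          7→8: 8 black — skip
          7→3: 3 is gray → back edge
Back edge closes the cycle 3 → 6 → 1 → 11 → 7 → 3; its vertices are {1, 3, 6, 7, 11}.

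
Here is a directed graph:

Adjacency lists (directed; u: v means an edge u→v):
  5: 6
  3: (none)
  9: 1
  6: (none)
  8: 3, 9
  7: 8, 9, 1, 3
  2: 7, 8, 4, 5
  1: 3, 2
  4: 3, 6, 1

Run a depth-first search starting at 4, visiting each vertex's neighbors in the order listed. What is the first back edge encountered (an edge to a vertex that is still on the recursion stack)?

9->1

DFS from 4 (visiting each vertex's neighbors in the order listed); mark gray on enter, black on exit:
4 gray
  3 gray
  3 black
  6 gray
  6 black
  1 gray
    1→3: 3 black — skip
    2 gray
      7 gray
        8 gray
          8→3: 3 black — skip
          9 gray
            9→1: 1 is gray → back edge
First back edge: 9 → 1.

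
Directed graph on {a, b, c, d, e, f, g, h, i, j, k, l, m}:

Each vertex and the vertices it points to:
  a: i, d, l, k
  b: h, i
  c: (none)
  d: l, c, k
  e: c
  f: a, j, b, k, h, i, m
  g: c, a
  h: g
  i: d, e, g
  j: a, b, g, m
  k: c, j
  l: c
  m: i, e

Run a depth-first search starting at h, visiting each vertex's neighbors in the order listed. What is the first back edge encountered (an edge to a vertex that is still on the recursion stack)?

DFS from h (visiting each vertex's neighbors in the order listed); mark gray on enter, black on exit:
h gray
  g gray
    c gray
    c black
    a gray
      i gray
        d gray
          l gray
            l→c: c black — skip
          l black
          d→c: c black — skip
          k gray
            k→c: c black — skip
            j gray
              j→a: a is gray → back edge
First back edge: j → a.

j→a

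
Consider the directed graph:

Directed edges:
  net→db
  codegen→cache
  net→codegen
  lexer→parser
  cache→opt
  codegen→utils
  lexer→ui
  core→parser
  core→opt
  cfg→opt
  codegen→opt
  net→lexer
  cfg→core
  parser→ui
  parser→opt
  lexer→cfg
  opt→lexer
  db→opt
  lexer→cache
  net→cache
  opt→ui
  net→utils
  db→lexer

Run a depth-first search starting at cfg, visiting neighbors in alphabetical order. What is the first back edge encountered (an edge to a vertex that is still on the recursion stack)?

DFS from cfg (visiting neighbors in alphabetical order); mark gray on enter, black on exit:
cfg gray
  core gray
    opt gray
      lexer gray
        cache gray
          cache→opt: opt is gray → back edge
First back edge: cache → opt.

cache->opt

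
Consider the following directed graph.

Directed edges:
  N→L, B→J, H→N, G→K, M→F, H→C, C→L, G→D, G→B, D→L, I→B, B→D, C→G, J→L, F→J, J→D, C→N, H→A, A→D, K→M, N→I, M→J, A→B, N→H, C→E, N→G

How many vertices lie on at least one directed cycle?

3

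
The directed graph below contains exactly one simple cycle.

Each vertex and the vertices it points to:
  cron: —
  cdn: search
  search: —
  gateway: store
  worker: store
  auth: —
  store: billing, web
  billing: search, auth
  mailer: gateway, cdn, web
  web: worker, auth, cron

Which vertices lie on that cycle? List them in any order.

DFS with gray/black marking from store:
store gray
  billing gray
    search gray
    search black
    auth gray
    auth black
  billing black
  web gray
    worker gray
      worker→store: store is gray → back edge
Back edge closes the cycle store → web → worker → store; its vertices are {web, store, worker}.

web, store, worker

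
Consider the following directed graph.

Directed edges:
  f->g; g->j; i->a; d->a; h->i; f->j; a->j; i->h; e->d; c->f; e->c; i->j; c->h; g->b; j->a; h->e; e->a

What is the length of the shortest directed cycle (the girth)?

2

For each vertex v, BFS finds the shortest path from v back to v.
The shortest such closed walk is h → i → h, length 2.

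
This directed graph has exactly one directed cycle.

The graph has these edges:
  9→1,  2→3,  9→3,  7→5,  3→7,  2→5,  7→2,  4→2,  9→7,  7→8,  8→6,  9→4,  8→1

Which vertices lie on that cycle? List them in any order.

2, 3, 7

DFS with gray/black marking from 7:
7 gray
  8 gray
    1 gray
    1 black
    6 gray
    6 black
  8 black
  5 gray
  5 black
  2 gray
    3 gray
      3→7: 7 is gray → back edge
Back edge closes the cycle 7 → 2 → 3 → 7; its vertices are {2, 3, 7}.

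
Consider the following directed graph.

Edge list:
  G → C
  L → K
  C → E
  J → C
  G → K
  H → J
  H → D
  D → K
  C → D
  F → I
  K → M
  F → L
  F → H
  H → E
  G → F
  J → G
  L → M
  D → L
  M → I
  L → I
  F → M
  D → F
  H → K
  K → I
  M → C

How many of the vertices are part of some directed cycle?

9

A vertex is on a directed cycle iff it belongs to a strongly connected component of size ≥ 2 (or has a self-loop).
The vertices on cycles are {C, D, F, G, H, J, K, L, M} — 9 in total.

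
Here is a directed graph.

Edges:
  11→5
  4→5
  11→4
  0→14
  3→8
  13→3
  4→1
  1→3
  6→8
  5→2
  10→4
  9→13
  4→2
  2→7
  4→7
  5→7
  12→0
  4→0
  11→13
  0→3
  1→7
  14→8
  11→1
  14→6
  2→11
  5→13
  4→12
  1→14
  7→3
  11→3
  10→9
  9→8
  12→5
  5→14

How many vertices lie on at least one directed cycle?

A vertex is on a directed cycle iff it belongs to a strongly connected component of size ≥ 2 (or has a self-loop).
The vertices on cycles are {2, 4, 5, 11, 12} — 5 in total.

5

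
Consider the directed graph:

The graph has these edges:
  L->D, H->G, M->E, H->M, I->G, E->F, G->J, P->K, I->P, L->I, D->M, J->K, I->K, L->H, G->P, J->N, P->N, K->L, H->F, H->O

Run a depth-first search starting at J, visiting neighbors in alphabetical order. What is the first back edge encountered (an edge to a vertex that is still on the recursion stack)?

G→J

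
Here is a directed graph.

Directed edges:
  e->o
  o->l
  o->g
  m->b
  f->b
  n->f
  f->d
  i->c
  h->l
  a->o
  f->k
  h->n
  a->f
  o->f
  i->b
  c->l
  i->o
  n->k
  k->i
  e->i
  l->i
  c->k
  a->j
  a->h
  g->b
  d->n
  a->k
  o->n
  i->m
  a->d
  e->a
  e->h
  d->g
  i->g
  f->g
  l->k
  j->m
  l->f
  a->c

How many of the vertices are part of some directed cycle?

A vertex is on a directed cycle iff it belongs to a strongly connected component of size ≥ 2 (or has a self-loop).
The vertices on cycles are {c, d, f, i, k, l, n, o} — 8 in total.

8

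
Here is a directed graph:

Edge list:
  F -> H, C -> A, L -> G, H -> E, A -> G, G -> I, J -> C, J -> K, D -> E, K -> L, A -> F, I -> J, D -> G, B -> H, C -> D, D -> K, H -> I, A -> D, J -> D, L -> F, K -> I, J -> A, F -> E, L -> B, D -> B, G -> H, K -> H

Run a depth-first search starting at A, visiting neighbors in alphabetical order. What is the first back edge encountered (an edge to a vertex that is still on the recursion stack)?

J->A

DFS from A (visiting neighbors in alphabetical order); mark gray on enter, black on exit:
A gray
  D gray
    B gray
      H gray
        E gray
        E black
        I gray
          J gray
            J→A: A is gray → back edge
First back edge: J → A.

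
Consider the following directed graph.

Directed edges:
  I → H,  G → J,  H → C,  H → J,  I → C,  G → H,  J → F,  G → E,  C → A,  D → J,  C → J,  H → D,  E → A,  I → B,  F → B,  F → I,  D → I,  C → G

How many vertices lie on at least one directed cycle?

7

A vertex is on a directed cycle iff it belongs to a strongly connected component of size ≥ 2 (or has a self-loop).
The vertices on cycles are {C, D, F, G, H, I, J} — 7 in total.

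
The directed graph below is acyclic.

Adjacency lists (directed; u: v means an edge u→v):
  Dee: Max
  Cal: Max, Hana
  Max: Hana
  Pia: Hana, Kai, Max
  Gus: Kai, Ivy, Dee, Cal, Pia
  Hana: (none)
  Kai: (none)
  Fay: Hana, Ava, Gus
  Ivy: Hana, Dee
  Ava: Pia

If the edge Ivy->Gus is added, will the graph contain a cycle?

Yes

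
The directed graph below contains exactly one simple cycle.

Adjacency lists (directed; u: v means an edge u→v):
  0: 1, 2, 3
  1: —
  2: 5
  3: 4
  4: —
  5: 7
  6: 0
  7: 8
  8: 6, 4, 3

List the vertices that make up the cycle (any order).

0, 2, 5, 6, 7, 8

DFS with gray/black marking from 8:
8 gray
  6 gray
    0 gray
      1 gray
      1 black
      2 gray
        5 gray
          7 gray
            7→8: 8 is gray → back edge
Back edge closes the cycle 8 → 6 → 0 → 2 → 5 → 7 → 8; its vertices are {0, 2, 5, 6, 7, 8}.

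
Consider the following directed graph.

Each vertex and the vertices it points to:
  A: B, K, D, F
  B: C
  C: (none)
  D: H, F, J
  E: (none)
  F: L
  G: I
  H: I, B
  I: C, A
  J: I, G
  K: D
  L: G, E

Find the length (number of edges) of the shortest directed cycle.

4

For each vertex v, BFS finds the shortest path from v back to v.
The shortest such closed walk is A → D → H → I → A, length 4.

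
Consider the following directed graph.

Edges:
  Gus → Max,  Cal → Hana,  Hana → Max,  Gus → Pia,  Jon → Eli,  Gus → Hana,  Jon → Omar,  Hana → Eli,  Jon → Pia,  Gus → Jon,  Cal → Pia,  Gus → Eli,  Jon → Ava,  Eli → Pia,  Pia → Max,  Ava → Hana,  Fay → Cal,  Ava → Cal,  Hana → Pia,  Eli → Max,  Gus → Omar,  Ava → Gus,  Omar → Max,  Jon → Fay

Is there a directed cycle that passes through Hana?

Hana lies on a cycle iff there is a path from Hana back to itself.
Exploring from Hana, it never reaches itself; equivalently, its strongly connected component is a singleton.

No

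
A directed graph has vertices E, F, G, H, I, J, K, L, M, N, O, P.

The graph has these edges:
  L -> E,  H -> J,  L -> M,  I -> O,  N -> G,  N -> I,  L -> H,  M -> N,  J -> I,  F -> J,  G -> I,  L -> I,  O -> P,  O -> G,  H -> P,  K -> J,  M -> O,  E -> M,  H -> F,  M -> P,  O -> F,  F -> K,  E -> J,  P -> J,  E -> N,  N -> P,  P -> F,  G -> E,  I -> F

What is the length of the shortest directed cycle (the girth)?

3

For each vertex v, BFS finds the shortest path from v back to v.
The shortest such closed walk is E → N → G → E, length 3.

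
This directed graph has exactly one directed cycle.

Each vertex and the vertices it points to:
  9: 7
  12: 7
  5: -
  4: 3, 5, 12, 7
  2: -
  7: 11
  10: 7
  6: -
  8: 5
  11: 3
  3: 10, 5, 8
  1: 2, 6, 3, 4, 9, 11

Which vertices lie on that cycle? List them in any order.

3, 7, 10, 11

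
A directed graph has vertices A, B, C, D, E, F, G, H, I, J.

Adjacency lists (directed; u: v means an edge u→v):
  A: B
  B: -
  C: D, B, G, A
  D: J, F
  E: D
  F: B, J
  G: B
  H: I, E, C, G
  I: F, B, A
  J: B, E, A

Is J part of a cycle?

J is on a cycle iff J can reach itself via ≥1 edge.
J → E → D → J — yes.

Yes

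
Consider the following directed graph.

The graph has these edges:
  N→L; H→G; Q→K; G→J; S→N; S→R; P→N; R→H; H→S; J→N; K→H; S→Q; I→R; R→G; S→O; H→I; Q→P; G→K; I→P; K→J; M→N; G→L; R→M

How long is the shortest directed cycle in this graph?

3

For each vertex v, BFS finds the shortest path from v back to v.
The shortest such closed walk is H → G → K → H, length 3.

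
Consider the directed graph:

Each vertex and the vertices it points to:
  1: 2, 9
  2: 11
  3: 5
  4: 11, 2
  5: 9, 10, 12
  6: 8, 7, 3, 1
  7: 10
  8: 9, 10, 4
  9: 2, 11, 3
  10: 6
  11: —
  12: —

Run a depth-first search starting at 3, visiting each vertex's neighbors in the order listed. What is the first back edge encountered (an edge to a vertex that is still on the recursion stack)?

DFS from 3 (visiting each vertex's neighbors in the order listed); mark gray on enter, black on exit:
3 gray
  5 gray
    9 gray
      2 gray
        11 gray
        11 black
      2 black
      9→11: 11 black — skip
      9→3: 3 is gray → back edge
First back edge: 9 → 3.

9→3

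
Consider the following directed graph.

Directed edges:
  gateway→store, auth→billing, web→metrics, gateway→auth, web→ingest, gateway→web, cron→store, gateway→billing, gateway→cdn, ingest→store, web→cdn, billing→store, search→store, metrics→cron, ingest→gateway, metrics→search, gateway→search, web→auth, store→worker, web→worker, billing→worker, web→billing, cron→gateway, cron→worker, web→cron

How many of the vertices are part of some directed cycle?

5

A vertex is on a directed cycle iff it belongs to a strongly connected component of size ≥ 2 (or has a self-loop).
The vertices on cycles are {web, cron, ingest, gateway, metrics} — 5 in total.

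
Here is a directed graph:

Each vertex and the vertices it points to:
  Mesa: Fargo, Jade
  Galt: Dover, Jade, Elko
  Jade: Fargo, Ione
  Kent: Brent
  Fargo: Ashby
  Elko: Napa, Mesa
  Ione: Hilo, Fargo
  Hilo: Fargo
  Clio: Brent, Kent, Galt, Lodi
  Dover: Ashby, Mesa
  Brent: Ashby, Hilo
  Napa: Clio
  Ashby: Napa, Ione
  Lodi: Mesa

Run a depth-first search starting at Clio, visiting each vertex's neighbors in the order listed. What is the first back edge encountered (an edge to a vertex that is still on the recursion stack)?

DFS from Clio (visiting each vertex's neighbors in the order listed); mark gray on enter, black on exit:
Clio gray
  Brent gray
    Ashby gray
      Napa gray
        Napa→Clio: Clio is gray → back edge
First back edge: Napa → Clio.

Napa->Clio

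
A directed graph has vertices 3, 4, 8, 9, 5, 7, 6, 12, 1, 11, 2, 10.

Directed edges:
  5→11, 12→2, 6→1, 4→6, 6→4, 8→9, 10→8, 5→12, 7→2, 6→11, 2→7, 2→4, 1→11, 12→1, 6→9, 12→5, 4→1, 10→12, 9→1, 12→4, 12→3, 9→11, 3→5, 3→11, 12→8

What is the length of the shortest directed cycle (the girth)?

For each vertex v, BFS finds the shortest path from v back to v.
The shortest such closed walk is 12 → 5 → 12, length 2.

2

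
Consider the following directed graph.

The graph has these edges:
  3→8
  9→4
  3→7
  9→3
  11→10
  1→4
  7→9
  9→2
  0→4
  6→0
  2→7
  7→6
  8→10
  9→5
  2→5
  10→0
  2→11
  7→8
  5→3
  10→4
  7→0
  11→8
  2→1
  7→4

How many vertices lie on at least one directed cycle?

A vertex is on a directed cycle iff it belongs to a strongly connected component of size ≥ 2 (or has a self-loop).
The vertices on cycles are {2, 3, 5, 7, 9} — 5 in total.

5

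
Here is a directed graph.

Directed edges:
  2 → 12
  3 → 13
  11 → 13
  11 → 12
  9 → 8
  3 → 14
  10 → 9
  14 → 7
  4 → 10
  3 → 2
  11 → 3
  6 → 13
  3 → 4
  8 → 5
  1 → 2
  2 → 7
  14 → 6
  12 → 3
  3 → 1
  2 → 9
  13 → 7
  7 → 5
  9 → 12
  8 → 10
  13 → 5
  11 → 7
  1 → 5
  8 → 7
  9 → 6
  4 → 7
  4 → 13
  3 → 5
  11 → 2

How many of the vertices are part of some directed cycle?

8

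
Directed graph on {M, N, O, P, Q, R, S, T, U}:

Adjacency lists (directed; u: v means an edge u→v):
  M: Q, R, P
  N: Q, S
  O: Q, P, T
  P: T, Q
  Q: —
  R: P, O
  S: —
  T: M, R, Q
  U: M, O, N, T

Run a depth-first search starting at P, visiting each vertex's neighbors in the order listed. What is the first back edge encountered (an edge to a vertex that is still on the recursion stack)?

DFS from P (visiting each vertex's neighbors in the order listed); mark gray on enter, black on exit:
P gray
  T gray
    M gray
      Q gray
      Q black
      R gray
        R→P: P is gray → back edge
First back edge: R → P.

R→P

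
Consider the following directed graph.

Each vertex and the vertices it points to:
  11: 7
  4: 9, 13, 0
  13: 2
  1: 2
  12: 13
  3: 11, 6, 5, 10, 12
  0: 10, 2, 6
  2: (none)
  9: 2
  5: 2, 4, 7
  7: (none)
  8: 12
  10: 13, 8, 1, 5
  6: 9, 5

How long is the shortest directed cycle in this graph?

For each vertex v, BFS finds the shortest path from v back to v.
The shortest such closed walk is 10 → 5 → 4 → 0 → 10, length 4.

4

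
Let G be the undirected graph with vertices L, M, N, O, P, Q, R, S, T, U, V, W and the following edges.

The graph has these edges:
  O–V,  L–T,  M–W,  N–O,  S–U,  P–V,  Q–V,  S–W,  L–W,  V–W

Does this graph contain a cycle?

No

DFS, tracking each vertex's parent; an edge to a visited non-parent vertex closes a cycle.
Start from U:
visit U (parent –)
  visit S (parent U)
    S–U: parent, skip
    visit W (parent S)
      visit M (parent W)
        M–W: parent, skip
      W–S: parent, skip
      visit V (parent W)
        visit Q (parent V)
          Q–V: parent, skip
        visit P (parent V)
          P–V: parent, skip
        V–W: parent, skip
        visit O (parent V)
          O–V: parent, skip
          visit N (parent O)
            N–O: parent, skip
      visit L (parent W)
        visit T (parent L)
          T–L: parent, skip
        L–W: parent, skip
visit R (parent –)
No non-parent visited neighbor found — the graph is a forest.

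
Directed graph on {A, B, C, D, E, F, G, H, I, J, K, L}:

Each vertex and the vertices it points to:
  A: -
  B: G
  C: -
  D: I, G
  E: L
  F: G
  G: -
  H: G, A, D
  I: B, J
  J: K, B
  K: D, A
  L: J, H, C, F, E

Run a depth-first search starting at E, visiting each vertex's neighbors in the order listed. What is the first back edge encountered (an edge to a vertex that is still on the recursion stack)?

DFS from E (visiting each vertex's neighbors in the order listed); mark gray on enter, black on exit:
E gray
  L gray
    J gray
      K gray
        D gray
          I gray
            B gray
              G gray
              G black
            B black
            I→J: J is gray → back edge
First back edge: I → J.

I->J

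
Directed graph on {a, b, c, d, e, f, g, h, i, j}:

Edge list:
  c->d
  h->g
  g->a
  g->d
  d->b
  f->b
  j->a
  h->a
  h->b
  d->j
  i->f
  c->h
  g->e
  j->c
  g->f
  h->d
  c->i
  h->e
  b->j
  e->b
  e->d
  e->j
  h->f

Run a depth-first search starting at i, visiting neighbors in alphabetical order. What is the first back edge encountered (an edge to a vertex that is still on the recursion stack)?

d→b

DFS from i (visiting neighbors in alphabetical order); mark gray on enter, black on exit:
i gray
  f gray
    b gray
      j gray
        a gray
        a black
        c gray
          d gray
            d→b: b is gray → back edge
First back edge: d → b.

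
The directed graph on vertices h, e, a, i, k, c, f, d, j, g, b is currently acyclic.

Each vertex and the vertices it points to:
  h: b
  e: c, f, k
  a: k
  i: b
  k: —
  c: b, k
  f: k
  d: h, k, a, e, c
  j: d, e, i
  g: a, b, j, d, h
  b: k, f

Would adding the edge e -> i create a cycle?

No

Adding e→i creates a cycle iff i can already reach e.
Explore from i: no path reaches e. The graph stays acyclic.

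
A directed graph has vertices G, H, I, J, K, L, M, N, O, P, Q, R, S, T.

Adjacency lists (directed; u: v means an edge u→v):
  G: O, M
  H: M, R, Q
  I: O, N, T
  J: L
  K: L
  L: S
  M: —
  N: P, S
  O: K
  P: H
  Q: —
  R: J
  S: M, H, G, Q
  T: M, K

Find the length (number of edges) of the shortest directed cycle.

5

For each vertex v, BFS finds the shortest path from v back to v.
The shortest such closed walk is S → H → R → J → L → S, length 5.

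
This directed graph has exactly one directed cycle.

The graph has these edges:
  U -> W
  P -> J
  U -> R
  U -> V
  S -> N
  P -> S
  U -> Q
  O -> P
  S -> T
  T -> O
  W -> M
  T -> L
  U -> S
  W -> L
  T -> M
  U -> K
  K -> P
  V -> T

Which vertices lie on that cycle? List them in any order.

O, P, S, T

DFS with gray/black marking from S:
S gray
  T gray
    L gray
    L black
    O gray
      P gray
        J gray
        J black
        P→S: S is gray → back edge
Back edge closes the cycle S → T → O → P → S; its vertices are {O, P, S, T}.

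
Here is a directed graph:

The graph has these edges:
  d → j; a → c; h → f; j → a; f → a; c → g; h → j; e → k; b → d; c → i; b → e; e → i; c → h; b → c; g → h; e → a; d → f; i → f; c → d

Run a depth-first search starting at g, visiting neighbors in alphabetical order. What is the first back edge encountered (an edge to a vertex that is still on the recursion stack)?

DFS from g (visiting neighbors in alphabetical order); mark gray on enter, black on exit:
g gray
  h gray
    f gray
      a gray
        c gray
          d gray
            d→f: f is gray → back edge
First back edge: d → f.

d→f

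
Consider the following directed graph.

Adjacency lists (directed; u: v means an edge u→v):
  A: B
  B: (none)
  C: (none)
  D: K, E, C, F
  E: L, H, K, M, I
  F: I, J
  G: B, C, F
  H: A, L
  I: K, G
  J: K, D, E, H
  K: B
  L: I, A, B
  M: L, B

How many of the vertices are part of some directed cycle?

9

A vertex is on a directed cycle iff it belongs to a strongly connected component of size ≥ 2 (or has a self-loop).
The vertices on cycles are {D, E, F, G, H, I, J, L, M} — 9 in total.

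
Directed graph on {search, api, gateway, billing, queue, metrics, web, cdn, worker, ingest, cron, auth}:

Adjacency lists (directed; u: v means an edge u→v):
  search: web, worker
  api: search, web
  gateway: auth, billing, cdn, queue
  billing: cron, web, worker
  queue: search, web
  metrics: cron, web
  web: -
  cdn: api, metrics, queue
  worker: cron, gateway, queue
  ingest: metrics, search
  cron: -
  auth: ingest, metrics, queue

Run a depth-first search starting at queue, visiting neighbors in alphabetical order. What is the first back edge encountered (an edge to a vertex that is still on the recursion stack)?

ingest→search

DFS from queue (visiting neighbors in alphabetical order); mark gray on enter, black on exit:
queue gray
  search gray
    web gray
    web black
    worker gray
      cron gray
      cron black
      gateway gray
        auth gray
          ingest gray
            metrics gray
              metrics→cron: cron black — skip
              metrics→web: web black — skip
            metrics black
            ingest→search: search is gray → back edge
First back edge: ingest → search.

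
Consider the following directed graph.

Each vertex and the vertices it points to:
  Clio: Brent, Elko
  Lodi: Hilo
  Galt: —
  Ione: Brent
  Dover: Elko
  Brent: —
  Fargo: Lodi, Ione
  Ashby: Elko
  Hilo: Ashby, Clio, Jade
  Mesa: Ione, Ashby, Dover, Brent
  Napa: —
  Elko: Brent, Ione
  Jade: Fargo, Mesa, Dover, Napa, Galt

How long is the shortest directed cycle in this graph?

For each vertex v, BFS finds the shortest path from v back to v.
The shortest such closed walk is Hilo → Jade → Fargo → Lodi → Hilo, length 4.

4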